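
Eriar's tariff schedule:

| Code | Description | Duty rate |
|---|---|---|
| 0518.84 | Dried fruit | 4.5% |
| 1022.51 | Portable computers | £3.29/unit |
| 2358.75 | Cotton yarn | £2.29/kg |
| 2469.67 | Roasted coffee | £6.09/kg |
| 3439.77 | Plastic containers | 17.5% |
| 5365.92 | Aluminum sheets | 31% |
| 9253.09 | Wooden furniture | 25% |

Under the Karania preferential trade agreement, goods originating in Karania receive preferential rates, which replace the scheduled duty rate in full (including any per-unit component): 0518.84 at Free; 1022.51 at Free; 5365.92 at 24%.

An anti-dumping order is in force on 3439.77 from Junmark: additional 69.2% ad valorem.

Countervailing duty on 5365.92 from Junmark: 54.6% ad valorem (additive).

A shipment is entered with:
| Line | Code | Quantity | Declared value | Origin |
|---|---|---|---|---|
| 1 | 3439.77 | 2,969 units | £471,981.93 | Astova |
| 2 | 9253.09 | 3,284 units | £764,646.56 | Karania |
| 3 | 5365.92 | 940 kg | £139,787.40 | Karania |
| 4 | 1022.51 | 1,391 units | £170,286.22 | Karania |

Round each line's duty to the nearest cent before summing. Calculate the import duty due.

£307,307.46

Line 1 (3439.77, Astova, 2,969 units, £471,981.93):
Base rate for 3439.77 is 17.5%.
The additional-duty order on 3439.77 targets Junmark, not Astova; it does not apply.
Duty = £471,981.93 × 17.5% = £82,596.84.
Line 2 (9253.09, Karania, 3,284 units, £764,646.56):
Base rate for 9253.09 is 25%.
Origin Karania is the FTA partner but 9253.09 is not on the preference list; base rate stands.
Duty = £764,646.56 × 25% = £191,161.64.
Line 3 (5365.92, Karania, 940 kg, £139,787.40):
Base rate for 5365.92 is 31%.
Origin Karania qualifies under the Eriar–Karania agreement and 5365.92 is covered: preferential rate 24% applies instead.
The additional-duty order on 5365.92 targets Junmark, not Karania; it does not apply.
Duty = £139,787.40 × 24% = £33,548.98.
Line 4 (1022.51, Karania, 1,391 units, £170,286.22):
Base rate for 1022.51 is £3.29/unit.
Origin Karania qualifies under the Eriar–Karania agreement and 1022.51 is covered: preferential rate Free applies instead.
Duty = £170,286.22 × 0% = £0.00.
Total = £82,596.84 + £191,161.64 + £33,548.98 + £0.00 = £307,307.46.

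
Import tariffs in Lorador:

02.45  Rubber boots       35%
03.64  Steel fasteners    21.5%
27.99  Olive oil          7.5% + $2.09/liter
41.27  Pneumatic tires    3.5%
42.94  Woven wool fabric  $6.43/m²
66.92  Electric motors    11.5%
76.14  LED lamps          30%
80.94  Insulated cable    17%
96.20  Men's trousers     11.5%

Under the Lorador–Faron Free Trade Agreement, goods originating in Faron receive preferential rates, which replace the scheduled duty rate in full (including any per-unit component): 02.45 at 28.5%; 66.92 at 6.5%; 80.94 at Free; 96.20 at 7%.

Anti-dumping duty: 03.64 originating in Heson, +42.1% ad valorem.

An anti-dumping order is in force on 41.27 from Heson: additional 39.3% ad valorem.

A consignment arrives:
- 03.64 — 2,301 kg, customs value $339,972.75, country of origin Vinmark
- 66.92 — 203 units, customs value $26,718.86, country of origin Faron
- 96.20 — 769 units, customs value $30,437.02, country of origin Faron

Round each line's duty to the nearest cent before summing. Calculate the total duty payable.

$76,961.46

Line 1 (03.64, Vinmark, 2,301 kg, $339,972.75):
Base rate for 03.64 is 21.5%.
The additional-duty order on 03.64 targets Heson, not Vinmark; it does not apply.
Duty = $339,972.75 × 21.5% = $73,094.14.
Line 2 (66.92, Faron, 203 units, $26,718.86):
Base rate for 66.92 is 11.5%.
Origin Faron qualifies under the Lorador–Faron agreement and 66.92 is covered: preferential rate 6.5% applies instead.
Duty = $26,718.86 × 6.5% = $1,736.73.
Line 3 (96.20, Faron, 769 units, $30,437.02):
Base rate for 96.20 is 11.5%.
Origin Faron qualifies under the Lorador–Faron agreement and 96.20 is covered: preferential rate 7% applies instead.
Duty = $30,437.02 × 7% = $2,130.59.
Total = $73,094.14 + $1,736.73 + $2,130.59 = $76,961.46.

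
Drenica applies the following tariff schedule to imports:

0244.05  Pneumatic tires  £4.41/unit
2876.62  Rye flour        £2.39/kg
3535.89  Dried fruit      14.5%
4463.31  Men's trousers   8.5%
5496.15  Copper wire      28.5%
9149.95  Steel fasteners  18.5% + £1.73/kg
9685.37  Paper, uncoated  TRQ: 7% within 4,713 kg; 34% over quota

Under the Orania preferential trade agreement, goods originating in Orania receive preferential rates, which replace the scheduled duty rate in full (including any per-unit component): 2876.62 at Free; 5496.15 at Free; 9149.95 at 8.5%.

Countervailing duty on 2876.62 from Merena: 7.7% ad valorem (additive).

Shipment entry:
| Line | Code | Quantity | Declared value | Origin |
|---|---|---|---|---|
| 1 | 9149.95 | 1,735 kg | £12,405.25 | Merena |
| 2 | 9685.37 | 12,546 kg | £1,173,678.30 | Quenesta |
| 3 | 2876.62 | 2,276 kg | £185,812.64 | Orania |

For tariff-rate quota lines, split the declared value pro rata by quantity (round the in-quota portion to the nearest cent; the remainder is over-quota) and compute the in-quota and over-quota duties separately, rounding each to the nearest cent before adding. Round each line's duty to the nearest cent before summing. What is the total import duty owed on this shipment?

Line 1 (9149.95, Merena, 1,735 kg, £12,405.25):
Base rate for 9149.95 is 18.5% + £1.73/kg.
9149.95 has an FTA preferential rate, but origin Merena is not Orania; base rate stands.
Duty = £12,405.25 × 18.5% + 1,735 × £1.73 = £5,296.52.
Line 2 (9685.37, Quenesta, 12,546 kg, £1,173,678.30):
Code 9685.37 is under a tariff-rate quota (threshold 4,713 kg). In-quota: 4,713 kg at 7%; over-quota: 7,833 kg at 34%.
Pro-rata value split: in-quota = £1,173,678.30 × 4,713/12,546 = £440,901.15; over-quota = £1,173,678.30 − £440,901.15 = £732,777.15.
In-quota duty = £440,901.15 × 7% = £30,863.08. Over-quota duty = £732,777.15 × 34% = £249,144.23.
Line duty = £30,863.08 + £249,144.23 = £280,007.31.
Line 3 (2876.62, Orania, 2,276 kg, £185,812.64):
Base rate for 2876.62 is £2.39/kg.
Origin Orania qualifies under the Drenica–Orania agreement and 2876.62 is covered: preferential rate Free applies instead.
The additional-duty order on 2876.62 targets Merena, not Orania; it does not apply.
Duty = £185,812.64 × 0% = £0.00.
Total = £5,296.52 + £280,007.31 + £0.00 = £285,303.83.

£285,303.83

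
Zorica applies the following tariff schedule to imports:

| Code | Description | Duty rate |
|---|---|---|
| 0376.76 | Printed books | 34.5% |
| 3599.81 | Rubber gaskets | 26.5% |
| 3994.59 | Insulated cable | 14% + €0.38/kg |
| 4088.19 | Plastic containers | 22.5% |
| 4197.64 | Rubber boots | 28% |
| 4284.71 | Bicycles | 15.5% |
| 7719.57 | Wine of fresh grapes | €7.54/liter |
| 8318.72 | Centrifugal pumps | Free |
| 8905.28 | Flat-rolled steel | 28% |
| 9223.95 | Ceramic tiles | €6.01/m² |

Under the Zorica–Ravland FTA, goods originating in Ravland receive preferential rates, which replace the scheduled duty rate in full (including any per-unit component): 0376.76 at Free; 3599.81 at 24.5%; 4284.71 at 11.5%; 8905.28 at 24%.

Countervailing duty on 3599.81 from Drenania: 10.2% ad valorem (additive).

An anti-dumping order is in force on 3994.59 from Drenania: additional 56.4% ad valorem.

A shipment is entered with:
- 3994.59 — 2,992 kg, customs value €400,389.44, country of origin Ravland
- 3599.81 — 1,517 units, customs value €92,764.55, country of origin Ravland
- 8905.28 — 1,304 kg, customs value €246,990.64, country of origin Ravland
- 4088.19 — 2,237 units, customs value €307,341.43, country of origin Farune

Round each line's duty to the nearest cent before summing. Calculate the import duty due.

€208,348.36

Line 1 (3994.59, Ravland, 2,992 kg, €400,389.44):
Base rate for 3994.59 is 14% + €0.38/kg.
Origin Ravland is the FTA partner but 3994.59 is not on the preference list; base rate stands.
The additional-duty order on 3994.59 targets Drenania, not Ravland; it does not apply.
Duty = €400,389.44 × 14% + 2,992 × €0.38 = €57,191.48.
Line 2 (3599.81, Ravland, 1,517 units, €92,764.55):
Base rate for 3599.81 is 26.5%.
Origin Ravland qualifies under the Zorica–Ravland agreement and 3599.81 is covered: preferential rate 24.5% applies instead.
The additional-duty order on 3599.81 targets Drenania, not Ravland; it does not apply.
Duty = €92,764.55 × 24.5% = €22,727.31.
Line 3 (8905.28, Ravland, 1,304 kg, €246,990.64):
Base rate for 8905.28 is 28%.
Origin Ravland qualifies under the Zorica–Ravland agreement and 8905.28 is covered: preferential rate 24% applies instead.
Duty = €246,990.64 × 24% = €59,277.75.
Line 4 (4088.19, Farune, 2,237 units, €307,341.43):
Base rate for 4088.19 is 22.5%.
Duty = €307,341.43 × 22.5% = €69,151.82.
Total = €57,191.48 + €22,727.31 + €59,277.75 + €69,151.82 = €208,348.36.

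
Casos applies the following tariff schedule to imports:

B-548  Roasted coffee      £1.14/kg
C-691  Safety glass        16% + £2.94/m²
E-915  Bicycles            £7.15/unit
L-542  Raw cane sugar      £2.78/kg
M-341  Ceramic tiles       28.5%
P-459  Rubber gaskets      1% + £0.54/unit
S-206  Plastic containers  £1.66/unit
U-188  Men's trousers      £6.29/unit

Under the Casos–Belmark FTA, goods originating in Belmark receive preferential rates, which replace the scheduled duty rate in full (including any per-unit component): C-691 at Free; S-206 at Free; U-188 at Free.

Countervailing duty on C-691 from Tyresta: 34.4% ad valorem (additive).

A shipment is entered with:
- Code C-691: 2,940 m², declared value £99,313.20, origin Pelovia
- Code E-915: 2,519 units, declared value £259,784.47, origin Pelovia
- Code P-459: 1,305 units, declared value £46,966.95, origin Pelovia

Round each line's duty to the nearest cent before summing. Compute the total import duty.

Line 1 (C-691, Pelovia, 2,940 m², £99,313.20):
Base rate for C-691 is 16% + £2.94/m².
C-691 has an FTA preferential rate, but origin Pelovia is not Belmark; base rate stands.
The additional-duty order on C-691 targets Tyresta, not Pelovia; it does not apply.
Duty = £99,313.20 × 16% + 2,940 × £2.94 = £24,533.71.
Line 2 (E-915, Pelovia, 2,519 units, £259,784.47):
Base rate for E-915 is £7.15/unit.
Duty = 2,519 × £7.15 = £18,010.85.
Line 3 (P-459, Pelovia, 1,305 units, £46,966.95):
Base rate for P-459 is 1% + £0.54/unit.
Duty = £46,966.95 × 1% + 1,305 × £0.54 = £1,174.37.
Total = £24,533.71 + £18,010.85 + £1,174.37 = £43,718.93.

£43,718.93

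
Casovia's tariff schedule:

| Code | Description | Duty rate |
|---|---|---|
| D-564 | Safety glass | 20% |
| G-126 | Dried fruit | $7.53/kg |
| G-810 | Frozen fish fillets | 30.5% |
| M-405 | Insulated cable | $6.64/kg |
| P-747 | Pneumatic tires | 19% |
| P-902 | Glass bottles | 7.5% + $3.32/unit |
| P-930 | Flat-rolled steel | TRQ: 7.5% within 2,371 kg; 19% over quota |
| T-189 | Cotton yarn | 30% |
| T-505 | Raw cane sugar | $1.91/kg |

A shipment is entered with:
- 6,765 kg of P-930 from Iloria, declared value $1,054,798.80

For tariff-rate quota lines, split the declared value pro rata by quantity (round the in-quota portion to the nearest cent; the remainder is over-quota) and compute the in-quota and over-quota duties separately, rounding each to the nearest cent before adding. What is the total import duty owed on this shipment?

$157,897.84

Line 1 (P-930, Iloria, 6,765 kg, $1,054,798.80):
Code P-930 is under a tariff-rate quota (threshold 2,371 kg). In-quota: 2,371 kg at 7.5%; over-quota: 4,394 kg at 19%.
Pro-rata value split: in-quota = $1,054,798.80 × 2,371/6,765 = $369,686.32; over-quota = $1,054,798.80 − $369,686.32 = $685,112.48.
In-quota duty = $369,686.32 × 7.5% = $27,726.47. Over-quota duty = $685,112.48 × 19% = $130,171.37.
Line duty = $27,726.47 + $130,171.37 = $157,897.84.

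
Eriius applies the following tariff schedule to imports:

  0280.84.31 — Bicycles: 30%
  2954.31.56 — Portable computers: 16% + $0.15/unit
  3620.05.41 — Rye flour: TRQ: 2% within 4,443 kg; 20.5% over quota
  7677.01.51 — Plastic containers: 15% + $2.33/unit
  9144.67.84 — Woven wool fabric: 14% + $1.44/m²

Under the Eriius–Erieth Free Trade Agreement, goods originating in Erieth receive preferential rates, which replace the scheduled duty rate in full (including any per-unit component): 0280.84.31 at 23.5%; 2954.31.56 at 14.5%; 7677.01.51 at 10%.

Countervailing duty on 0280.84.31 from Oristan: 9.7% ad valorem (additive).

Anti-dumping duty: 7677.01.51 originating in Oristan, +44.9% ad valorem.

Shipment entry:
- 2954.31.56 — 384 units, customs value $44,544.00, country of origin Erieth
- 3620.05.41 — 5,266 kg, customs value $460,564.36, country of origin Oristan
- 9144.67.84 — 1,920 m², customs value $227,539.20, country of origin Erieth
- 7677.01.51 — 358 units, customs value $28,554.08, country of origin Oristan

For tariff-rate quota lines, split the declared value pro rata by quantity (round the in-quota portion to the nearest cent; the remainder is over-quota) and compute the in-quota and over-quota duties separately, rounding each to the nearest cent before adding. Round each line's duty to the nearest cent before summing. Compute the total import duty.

Line 1 (2954.31.56, Erieth, 384 units, $44,544.00):
Base rate for 2954.31.56 is 16% + $0.15/unit.
Origin Erieth qualifies under the Eriius–Erieth agreement and 2954.31.56 is covered: preferential rate 14.5% applies instead.
Duty = $44,544.00 × 14.5% = $6,458.88.
Line 2 (3620.05.41, Oristan, 5,266 kg, $460,564.36):
Code 3620.05.41 is under a tariff-rate quota (threshold 4,443 kg). In-quota: 4,443 kg at 2%; over-quota: 823 kg at 20.5%.
Pro-rata value split: in-quota = $460,564.36 × 4,443/5,266 = $388,584.78; over-quota = $460,564.36 − $388,584.78 = $71,979.58.
In-quota duty = $388,584.78 × 2% = $7,771.70. Over-quota duty = $71,979.58 × 20.5% = $14,755.81.
Line duty = $7,771.70 + $14,755.81 = $22,527.51.
Line 3 (9144.67.84, Erieth, 1,920 m², $227,539.20):
Base rate for 9144.67.84 is 14% + $1.44/m².
Origin Erieth is the FTA partner but 9144.67.84 is not on the preference list; base rate stands.
Duty = $227,539.20 × 14% + 1,920 × $1.44 = $34,620.29.
Line 4 (7677.01.51, Oristan, 358 units, $28,554.08):
Base rate for 7677.01.51 is 15% + $2.33/unit.
7677.01.51 has an FTA preferential rate, but origin Oristan is not Erieth; base rate stands.
Additional duty on 7677.01.51 from Oristan: +44.9%. Applied ad valorem rate: 15% + 44.9% = 59.9%.
Duty = $28,554.08 × 59.9% + 358 × $2.33 = $17,938.03.
Total = $6,458.88 + $22,527.51 + $34,620.29 + $17,938.03 = $81,544.71.

$81,544.71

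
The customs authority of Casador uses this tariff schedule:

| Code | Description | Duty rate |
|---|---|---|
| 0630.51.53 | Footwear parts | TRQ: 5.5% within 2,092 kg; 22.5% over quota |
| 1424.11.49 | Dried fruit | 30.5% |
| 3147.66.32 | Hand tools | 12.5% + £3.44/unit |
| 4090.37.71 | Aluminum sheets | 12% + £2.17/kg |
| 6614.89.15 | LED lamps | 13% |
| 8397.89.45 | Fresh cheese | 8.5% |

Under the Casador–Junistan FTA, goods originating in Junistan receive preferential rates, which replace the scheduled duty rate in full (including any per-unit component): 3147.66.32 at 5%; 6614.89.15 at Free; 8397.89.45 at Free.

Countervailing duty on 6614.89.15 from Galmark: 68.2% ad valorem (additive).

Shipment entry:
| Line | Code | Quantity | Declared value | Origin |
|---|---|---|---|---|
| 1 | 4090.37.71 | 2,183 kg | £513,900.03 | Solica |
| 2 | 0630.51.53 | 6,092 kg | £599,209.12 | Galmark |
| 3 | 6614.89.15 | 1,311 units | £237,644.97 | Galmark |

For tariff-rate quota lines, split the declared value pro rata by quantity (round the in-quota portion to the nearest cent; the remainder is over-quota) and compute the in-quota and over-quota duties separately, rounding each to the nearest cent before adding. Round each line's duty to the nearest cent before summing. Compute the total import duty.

£359,214.13

Line 1 (4090.37.71, Solica, 2,183 kg, £513,900.03):
Base rate for 4090.37.71 is 12% + £2.17/kg.
Duty = £513,900.03 × 12% + 2,183 × £2.17 = £66,405.11.
Line 2 (0630.51.53, Galmark, 6,092 kg, £599,209.12):
Code 0630.51.53 is under a tariff-rate quota (threshold 2,092 kg). In-quota: 2,092 kg at 5.5%; over-quota: 4,000 kg at 22.5%.
Pro-rata value split: in-quota = £599,209.12 × 2,092/6,092 = £205,769.12; over-quota = £599,209.12 − £205,769.12 = £393,440.00.
In-quota duty = £205,769.12 × 5.5% = £11,317.30. Over-quota duty = £393,440.00 × 22.5% = £88,524.00.
Line duty = £11,317.30 + £88,524.00 = £99,841.30.
Line 3 (6614.89.15, Galmark, 1,311 units, £237,644.97):
Base rate for 6614.89.15 is 13%.
6614.89.15 has an FTA preferential rate, but origin Galmark is not Junistan; base rate stands.
Additional duty on 6614.89.15 from Galmark: +68.2%. Applied ad valorem rate: 13% + 68.2% = 81.2%.
Duty = £237,644.97 × 81.2% = £192,967.72.
Total = £66,405.11 + £99,841.30 + £192,967.72 = £359,214.13.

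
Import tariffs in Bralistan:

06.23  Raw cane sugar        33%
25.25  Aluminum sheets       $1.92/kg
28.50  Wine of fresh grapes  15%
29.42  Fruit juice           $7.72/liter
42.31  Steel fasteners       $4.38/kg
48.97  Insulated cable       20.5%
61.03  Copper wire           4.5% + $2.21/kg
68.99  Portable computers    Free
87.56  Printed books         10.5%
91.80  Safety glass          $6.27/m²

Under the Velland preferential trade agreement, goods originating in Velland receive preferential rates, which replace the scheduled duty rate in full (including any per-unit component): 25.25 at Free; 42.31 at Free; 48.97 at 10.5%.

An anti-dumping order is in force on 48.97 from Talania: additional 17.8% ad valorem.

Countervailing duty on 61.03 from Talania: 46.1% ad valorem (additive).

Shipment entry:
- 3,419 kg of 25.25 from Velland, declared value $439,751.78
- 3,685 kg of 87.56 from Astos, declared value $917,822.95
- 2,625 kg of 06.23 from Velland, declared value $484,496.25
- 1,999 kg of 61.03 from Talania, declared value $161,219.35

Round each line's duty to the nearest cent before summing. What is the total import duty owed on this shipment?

Line 1 (25.25, Velland, 3,419 kg, $439,751.78):
Base rate for 25.25 is $1.92/kg.
Origin Velland qualifies under the Bralistan–Velland agreement and 25.25 is covered: preferential rate Free applies instead.
Duty = $439,751.78 × 0% = $0.00.
Line 2 (87.56, Astos, 3,685 kg, $917,822.95):
Base rate for 87.56 is 10.5%.
Duty = $917,822.95 × 10.5% = $96,371.41.
Line 3 (06.23, Velland, 2,625 kg, $484,496.25):
Base rate for 06.23 is 33%.
Origin Velland is the FTA partner but 06.23 is not on the preference list; base rate stands.
Duty = $484,496.25 × 33% = $159,883.76.
Line 4 (61.03, Talania, 1,999 kg, $161,219.35):
Base rate for 61.03 is 4.5% + $2.21/kg.
Additional duty on 61.03 from Talania: +46.1%. Applied ad valorem rate: 4.5% + 46.1% = 50.6%.
Duty = $161,219.35 × 50.6% + 1,999 × $2.21 = $85,994.78.
Total = $0.00 + $96,371.41 + $159,883.76 + $85,994.78 = $342,249.95.

$342,249.95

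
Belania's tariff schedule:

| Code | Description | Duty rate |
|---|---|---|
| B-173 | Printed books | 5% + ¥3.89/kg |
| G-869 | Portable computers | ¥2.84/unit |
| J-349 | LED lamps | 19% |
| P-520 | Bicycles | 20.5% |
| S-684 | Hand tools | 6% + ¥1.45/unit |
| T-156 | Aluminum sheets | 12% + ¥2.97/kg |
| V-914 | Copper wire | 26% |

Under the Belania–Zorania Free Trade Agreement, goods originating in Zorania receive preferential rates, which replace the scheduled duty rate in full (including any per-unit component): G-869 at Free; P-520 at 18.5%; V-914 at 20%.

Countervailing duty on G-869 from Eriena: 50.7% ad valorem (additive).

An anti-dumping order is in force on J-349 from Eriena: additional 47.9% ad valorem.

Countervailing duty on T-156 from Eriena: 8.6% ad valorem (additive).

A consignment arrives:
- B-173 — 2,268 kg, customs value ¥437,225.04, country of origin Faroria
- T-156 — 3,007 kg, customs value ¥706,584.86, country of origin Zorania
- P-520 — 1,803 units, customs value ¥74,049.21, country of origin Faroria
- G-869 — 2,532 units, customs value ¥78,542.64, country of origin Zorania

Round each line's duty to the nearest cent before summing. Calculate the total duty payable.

Line 1 (B-173, Faroria, 2,268 kg, ¥437,225.04):
Base rate for B-173 is 5% + ¥3.89/kg.
Duty = ¥437,225.04 × 5% + 2,268 × ¥3.89 = ¥30,683.77.
Line 2 (T-156, Zorania, 3,007 kg, ¥706,584.86):
Base rate for T-156 is 12% + ¥2.97/kg.
Origin Zorania is the FTA partner but T-156 is not on the preference list; base rate stands.
The additional-duty order on T-156 targets Eriena, not Zorania; it does not apply.
Duty = ¥706,584.86 × 12% + 3,007 × ¥2.97 = ¥93,720.97.
Line 3 (P-520, Faroria, 1,803 units, ¥74,049.21):
Base rate for P-520 is 20.5%.
P-520 has an FTA preferential rate, but origin Faroria is not Zorania; base rate stands.
Duty = ¥74,049.21 × 20.5% = ¥15,180.09.
Line 4 (G-869, Zorania, 2,532 units, ¥78,542.64):
Base rate for G-869 is ¥2.84/unit.
Origin Zorania qualifies under the Belania–Zorania agreement and G-869 is covered: preferential rate Free applies instead.
The additional-duty order on G-869 targets Eriena, not Zorania; it does not apply.
Duty = ¥78,542.64 × 0% = ¥0.00.
Total = ¥30,683.77 + ¥93,720.97 + ¥15,180.09 + ¥0.00 = ¥139,584.83.

¥139,584.83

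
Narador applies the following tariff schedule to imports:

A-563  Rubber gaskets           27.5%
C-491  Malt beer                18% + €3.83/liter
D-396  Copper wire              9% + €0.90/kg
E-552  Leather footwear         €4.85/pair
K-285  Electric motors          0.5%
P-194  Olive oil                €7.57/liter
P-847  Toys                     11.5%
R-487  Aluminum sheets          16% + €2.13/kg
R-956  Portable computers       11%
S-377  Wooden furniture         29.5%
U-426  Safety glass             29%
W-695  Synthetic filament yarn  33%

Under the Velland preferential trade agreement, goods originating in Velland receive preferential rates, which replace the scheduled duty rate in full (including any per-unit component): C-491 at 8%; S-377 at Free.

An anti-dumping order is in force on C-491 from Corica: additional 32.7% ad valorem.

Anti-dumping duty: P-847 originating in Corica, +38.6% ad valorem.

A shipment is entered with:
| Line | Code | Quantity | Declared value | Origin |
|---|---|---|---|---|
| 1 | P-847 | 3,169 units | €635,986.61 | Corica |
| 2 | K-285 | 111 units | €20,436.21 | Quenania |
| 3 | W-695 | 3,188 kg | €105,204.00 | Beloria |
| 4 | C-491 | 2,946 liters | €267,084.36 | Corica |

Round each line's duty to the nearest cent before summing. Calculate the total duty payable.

Line 1 (P-847, Corica, 3,169 units, €635,986.61):
Base rate for P-847 is 11.5%.
Additional duty on P-847 from Corica: +38.6%. Applied ad valorem rate: 11.5% + 38.6% = 50.1%.
Duty = €635,986.61 × 50.1% = €318,629.29.
Line 2 (K-285, Quenania, 111 units, €20,436.21):
Base rate for K-285 is 0.5%.
Duty = €20,436.21 × 0.5% = €102.18.
Line 3 (W-695, Beloria, 3,188 kg, €105,204.00):
Base rate for W-695 is 33%.
Duty = €105,204.00 × 33% = €34,717.32.
Line 4 (C-491, Corica, 2,946 liters, €267,084.36):
Base rate for C-491 is 18% + €3.83/liter.
C-491 has an FTA preferential rate, but origin Corica is not Velland; base rate stands.
Additional duty on C-491 from Corica: +32.7%. Applied ad valorem rate: 18% + 32.7% = 50.7%.
Duty = €267,084.36 × 50.7% + 2,946 × €3.83 = €146,694.95.
Total = €318,629.29 + €102.18 + €34,717.32 + €146,694.95 = €500,143.74.

€500,143.74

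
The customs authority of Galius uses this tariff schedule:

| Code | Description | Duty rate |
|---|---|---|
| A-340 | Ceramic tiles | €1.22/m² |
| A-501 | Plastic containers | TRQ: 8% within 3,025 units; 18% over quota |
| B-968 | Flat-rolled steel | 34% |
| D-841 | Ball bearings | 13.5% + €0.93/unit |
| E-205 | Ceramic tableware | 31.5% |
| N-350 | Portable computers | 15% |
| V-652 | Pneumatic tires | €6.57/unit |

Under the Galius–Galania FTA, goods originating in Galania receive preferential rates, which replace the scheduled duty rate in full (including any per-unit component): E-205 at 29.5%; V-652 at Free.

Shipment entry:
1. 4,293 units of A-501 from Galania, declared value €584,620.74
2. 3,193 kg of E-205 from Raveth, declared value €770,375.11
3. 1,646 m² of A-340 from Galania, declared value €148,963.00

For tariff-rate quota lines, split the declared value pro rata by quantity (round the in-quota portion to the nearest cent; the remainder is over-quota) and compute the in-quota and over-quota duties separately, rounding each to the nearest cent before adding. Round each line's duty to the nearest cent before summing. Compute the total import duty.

Line 1 (A-501, Galania, 4,293 units, €584,620.74):
Code A-501 is under a tariff-rate quota (threshold 3,025 units). In-quota: 3,025 units at 8%; over-quota: 1,268 units at 18%.
Pro-rata value split: in-quota = €584,620.74 × 3,025/4,293 = €411,944.50; over-quota = €584,620.74 − €411,944.50 = €172,676.24.
In-quota duty = €411,944.50 × 8% = €32,955.56. Over-quota duty = €172,676.24 × 18% = €31,081.72.
Line duty = €32,955.56 + €31,081.72 = €64,037.28.
Line 2 (E-205, Raveth, 3,193 kg, €770,375.11):
Base rate for E-205 is 31.5%.
E-205 has an FTA preferential rate, but origin Raveth is not Galania; base rate stands.
Duty = €770,375.11 × 31.5% = €242,668.16.
Line 3 (A-340, Galania, 1,646 m², €148,963.00):
Base rate for A-340 is €1.22/m².
Origin Galania is the FTA partner but A-340 is not on the preference list; base rate stands.
Duty = 1,646 × €1.22 = €2,008.12.
Total = €64,037.28 + €242,668.16 + €2,008.12 = €308,713.56.

€308,713.56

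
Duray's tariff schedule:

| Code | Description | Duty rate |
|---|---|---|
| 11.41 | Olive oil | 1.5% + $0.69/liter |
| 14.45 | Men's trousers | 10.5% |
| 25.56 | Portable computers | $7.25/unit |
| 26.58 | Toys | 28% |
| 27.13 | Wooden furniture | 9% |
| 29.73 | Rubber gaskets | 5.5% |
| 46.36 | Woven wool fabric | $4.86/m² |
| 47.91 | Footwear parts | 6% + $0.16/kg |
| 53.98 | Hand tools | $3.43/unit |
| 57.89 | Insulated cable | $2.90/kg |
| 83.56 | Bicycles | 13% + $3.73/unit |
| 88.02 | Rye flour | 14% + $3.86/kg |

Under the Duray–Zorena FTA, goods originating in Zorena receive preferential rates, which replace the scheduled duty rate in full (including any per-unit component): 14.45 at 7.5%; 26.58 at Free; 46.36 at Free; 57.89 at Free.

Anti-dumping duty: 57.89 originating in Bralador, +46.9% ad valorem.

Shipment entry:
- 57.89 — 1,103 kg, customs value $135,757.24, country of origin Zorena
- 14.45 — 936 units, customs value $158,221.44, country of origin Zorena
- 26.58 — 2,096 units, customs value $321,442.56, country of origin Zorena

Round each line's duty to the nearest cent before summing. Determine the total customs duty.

$11,866.61

Line 1 (57.89, Zorena, 1,103 kg, $135,757.24):
Base rate for 57.89 is $2.90/kg.
Origin Zorena qualifies under the Duray–Zorena agreement and 57.89 is covered: preferential rate Free applies instead.
The additional-duty order on 57.89 targets Bralador, not Zorena; it does not apply.
Duty = $135,757.24 × 0% = $0.00.
Line 2 (14.45, Zorena, 936 units, $158,221.44):
Base rate for 14.45 is 10.5%.
Origin Zorena qualifies under the Duray–Zorena agreement and 14.45 is covered: preferential rate 7.5% applies instead.
Duty = $158,221.44 × 7.5% = $11,866.61.
Line 3 (26.58, Zorena, 2,096 units, $321,442.56):
Base rate for 26.58 is 28%.
Origin Zorena qualifies under the Duray–Zorena agreement and 26.58 is covered: preferential rate Free applies instead.
Duty = $321,442.56 × 0% = $0.00.
Total = $0.00 + $11,866.61 + $0.00 = $11,866.61.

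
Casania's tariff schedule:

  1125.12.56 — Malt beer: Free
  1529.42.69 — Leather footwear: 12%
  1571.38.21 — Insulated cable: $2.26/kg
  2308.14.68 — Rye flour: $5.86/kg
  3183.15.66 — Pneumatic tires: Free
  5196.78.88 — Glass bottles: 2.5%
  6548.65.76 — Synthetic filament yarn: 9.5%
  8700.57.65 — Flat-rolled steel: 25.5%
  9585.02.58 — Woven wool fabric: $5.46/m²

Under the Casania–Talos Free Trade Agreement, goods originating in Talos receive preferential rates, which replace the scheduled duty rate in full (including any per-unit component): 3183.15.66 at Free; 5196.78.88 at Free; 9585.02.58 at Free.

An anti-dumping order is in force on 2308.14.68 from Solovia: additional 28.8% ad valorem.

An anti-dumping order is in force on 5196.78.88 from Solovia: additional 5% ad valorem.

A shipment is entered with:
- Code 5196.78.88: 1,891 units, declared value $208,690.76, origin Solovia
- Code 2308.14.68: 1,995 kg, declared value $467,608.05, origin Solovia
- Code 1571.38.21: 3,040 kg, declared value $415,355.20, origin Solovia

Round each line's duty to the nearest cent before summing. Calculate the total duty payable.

$168,884.03

Line 1 (5196.78.88, Solovia, 1,891 units, $208,690.76):
Base rate for 5196.78.88 is 2.5%.
5196.78.88 has an FTA preferential rate, but origin Solovia is not Talos; base rate stands.
Additional duty on 5196.78.88 from Solovia: +5%. Applied ad valorem rate: 2.5% + 5% = 7.5%.
Duty = $208,690.76 × 7.5% = $15,651.81.
Line 2 (2308.14.68, Solovia, 1,995 kg, $467,608.05):
Base rate for 2308.14.68 is $5.86/kg.
Additional duty on 2308.14.68 from Solovia: +28.8% ad valorem. Applied ad valorem rate = 28.8%.
Duty = $467,608.05 × 28.8% + 1,995 × $5.86 = $146,361.82.
Line 3 (1571.38.21, Solovia, 3,040 kg, $415,355.20):
Base rate for 1571.38.21 is $2.26/kg.
Duty = 3,040 × $2.26 = $6,870.40.
Total = $15,651.81 + $146,361.82 + $6,870.40 = $168,884.03.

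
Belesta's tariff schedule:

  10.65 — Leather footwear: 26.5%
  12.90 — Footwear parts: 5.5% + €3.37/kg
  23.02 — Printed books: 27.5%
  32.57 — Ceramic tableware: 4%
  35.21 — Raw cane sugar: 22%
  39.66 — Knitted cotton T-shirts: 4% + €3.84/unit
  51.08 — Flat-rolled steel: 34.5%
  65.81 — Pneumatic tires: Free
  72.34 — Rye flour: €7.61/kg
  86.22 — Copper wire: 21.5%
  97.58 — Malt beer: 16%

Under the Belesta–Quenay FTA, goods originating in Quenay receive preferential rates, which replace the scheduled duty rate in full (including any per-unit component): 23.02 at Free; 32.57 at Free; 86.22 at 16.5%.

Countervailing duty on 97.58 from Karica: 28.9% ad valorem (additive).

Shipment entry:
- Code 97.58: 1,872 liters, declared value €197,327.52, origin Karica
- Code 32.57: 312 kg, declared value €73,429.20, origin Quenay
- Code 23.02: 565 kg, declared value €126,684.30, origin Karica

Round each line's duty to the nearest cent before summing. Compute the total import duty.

€123,438.24

Line 1 (97.58, Karica, 1,872 liters, €197,327.52):
Base rate for 97.58 is 16%.
Additional duty on 97.58 from Karica: +28.9%. Applied ad valorem rate: 16% + 28.9% = 44.9%.
Duty = €197,327.52 × 44.9% = €88,600.06.
Line 2 (32.57, Quenay, 312 kg, €73,429.20):
Base rate for 32.57 is 4%.
Origin Quenay qualifies under the Belesta–Quenay agreement and 32.57 is covered: preferential rate Free applies instead.
Duty = €73,429.20 × 0% = €0.00.
Line 3 (23.02, Karica, 565 kg, €126,684.30):
Base rate for 23.02 is 27.5%.
23.02 has an FTA preferential rate, but origin Karica is not Quenay; base rate stands.
Duty = €126,684.30 × 27.5% = €34,838.18.
Total = €88,600.06 + €0.00 + €34,838.18 = €123,438.24.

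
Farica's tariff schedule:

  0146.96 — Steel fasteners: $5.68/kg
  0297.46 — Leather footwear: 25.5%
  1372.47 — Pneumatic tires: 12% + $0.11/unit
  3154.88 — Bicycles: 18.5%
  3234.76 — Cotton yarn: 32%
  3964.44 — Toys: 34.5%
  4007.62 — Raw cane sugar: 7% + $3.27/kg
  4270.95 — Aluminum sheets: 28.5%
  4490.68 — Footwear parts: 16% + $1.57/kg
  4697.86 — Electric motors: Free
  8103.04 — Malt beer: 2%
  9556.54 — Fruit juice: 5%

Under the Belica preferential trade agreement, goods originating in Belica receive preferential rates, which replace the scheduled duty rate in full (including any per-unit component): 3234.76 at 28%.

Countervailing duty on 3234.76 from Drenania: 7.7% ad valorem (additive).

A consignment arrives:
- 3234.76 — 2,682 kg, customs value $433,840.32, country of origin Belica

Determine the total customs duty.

Line 1 (3234.76, Belica, 2,682 kg, $433,840.32):
Base rate for 3234.76 is 32%.
Origin Belica qualifies under the Farica–Belica agreement and 3234.76 is covered: preferential rate 28% applies instead.
The additional-duty order on 3234.76 targets Drenania, not Belica; it does not apply.
Duty = $433,840.32 × 28% = $121,475.29.

$121,475.29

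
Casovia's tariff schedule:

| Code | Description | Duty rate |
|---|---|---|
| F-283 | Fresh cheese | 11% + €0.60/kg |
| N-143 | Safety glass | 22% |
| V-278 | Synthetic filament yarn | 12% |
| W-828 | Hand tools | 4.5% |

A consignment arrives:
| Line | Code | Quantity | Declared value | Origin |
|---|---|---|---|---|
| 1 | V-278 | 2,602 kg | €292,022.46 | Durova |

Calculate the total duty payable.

Line 1 (V-278, Durova, 2,602 kg, €292,022.46):
Base rate for V-278 is 12%.
Duty = €292,022.46 × 12% = €35,042.70.

€35,042.70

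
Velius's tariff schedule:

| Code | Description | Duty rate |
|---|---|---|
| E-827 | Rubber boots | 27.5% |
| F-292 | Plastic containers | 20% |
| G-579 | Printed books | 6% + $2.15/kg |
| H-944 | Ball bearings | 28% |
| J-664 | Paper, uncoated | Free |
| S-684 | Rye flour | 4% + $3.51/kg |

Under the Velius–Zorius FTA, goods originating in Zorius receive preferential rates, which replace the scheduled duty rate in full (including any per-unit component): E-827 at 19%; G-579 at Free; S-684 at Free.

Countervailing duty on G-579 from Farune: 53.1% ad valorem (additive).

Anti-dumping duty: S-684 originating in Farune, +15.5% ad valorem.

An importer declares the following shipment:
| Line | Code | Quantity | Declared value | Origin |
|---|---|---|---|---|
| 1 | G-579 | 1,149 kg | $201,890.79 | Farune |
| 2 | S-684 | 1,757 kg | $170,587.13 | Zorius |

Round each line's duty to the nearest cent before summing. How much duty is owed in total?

$121,787.81

Line 1 (G-579, Farune, 1,149 kg, $201,890.79):
Base rate for G-579 is 6% + $2.15/kg.
G-579 has an FTA preferential rate, but origin Farune is not Zorius; base rate stands.
Additional duty on G-579 from Farune: +53.1%. Applied ad valorem rate: 6% + 53.1% = 59.1%.
Duty = $201,890.79 × 59.1% + 1,149 × $2.15 = $121,787.81.
Line 2 (S-684, Zorius, 1,757 kg, $170,587.13):
Base rate for S-684 is 4% + $3.51/kg.
Origin Zorius qualifies under the Velius–Zorius agreement and S-684 is covered: preferential rate Free applies instead.
The additional-duty order on S-684 targets Farune, not Zorius; it does not apply.
Duty = $170,587.13 × 0% = $0.00.
Total = $121,787.81 + $0.00 = $121,787.81.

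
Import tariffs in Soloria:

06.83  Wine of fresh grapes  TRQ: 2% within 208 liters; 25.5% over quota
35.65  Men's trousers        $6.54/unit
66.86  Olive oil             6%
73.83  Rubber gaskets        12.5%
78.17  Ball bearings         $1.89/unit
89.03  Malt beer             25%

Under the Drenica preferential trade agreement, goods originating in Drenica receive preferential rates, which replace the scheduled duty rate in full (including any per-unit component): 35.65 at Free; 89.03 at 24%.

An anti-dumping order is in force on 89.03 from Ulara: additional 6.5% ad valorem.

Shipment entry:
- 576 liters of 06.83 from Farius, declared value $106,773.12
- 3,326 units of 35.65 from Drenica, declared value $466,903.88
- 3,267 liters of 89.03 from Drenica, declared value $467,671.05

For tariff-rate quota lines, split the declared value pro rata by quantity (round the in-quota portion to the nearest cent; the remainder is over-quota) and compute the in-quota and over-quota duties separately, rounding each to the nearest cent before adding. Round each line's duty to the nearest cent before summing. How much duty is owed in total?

$130,407.31

Line 1 (06.83, Farius, 576 liters, $106,773.12):
Code 06.83 is under a tariff-rate quota (threshold 208 liters). In-quota: 208 liters at 2%; over-quota: 368 liters at 25.5%.
Pro-rata value split: in-quota = $106,773.12 × 208/576 = $38,556.96; over-quota = $106,773.12 − $38,556.96 = $68,216.16.
In-quota duty = $38,556.96 × 2% = $771.14. Over-quota duty = $68,216.16 × 25.5% = $17,395.12.
Line duty = $771.14 + $17,395.12 = $18,166.26.
Line 2 (35.65, Drenica, 3,326 units, $466,903.88):
Base rate for 35.65 is $6.54/unit.
Origin Drenica qualifies under the Soloria–Drenica agreement and 35.65 is covered: preferential rate Free applies instead.
Duty = $466,903.88 × 0% = $0.00.
Line 3 (89.03, Drenica, 3,267 liters, $467,671.05):
Base rate for 89.03 is 25%.
Origin Drenica qualifies under the Soloria–Drenica agreement and 89.03 is covered: preferential rate 24% applies instead.
The additional-duty order on 89.03 targets Ulara, not Drenica; it does not apply.
Duty = $467,671.05 × 24% = $112,241.05.
Total = $18,166.26 + $0.00 + $112,241.05 = $130,407.31.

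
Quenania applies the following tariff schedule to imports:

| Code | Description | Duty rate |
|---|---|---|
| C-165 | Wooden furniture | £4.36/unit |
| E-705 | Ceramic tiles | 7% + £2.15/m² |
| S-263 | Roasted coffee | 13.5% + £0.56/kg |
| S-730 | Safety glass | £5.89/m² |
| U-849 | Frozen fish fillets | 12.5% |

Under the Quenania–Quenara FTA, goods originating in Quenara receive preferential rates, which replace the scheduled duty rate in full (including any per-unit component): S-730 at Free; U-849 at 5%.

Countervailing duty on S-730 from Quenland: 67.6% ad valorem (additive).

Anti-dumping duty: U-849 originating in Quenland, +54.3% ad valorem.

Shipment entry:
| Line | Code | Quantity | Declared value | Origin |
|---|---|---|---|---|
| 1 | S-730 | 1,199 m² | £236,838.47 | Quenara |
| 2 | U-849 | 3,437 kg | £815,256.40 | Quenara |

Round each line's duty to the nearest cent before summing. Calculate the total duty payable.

Line 1 (S-730, Quenara, 1,199 m², £236,838.47):
Base rate for S-730 is £5.89/m².
Origin Quenara qualifies under the Quenania–Quenara agreement and S-730 is covered: preferential rate Free applies instead.
The additional-duty order on S-730 targets Quenland, not Quenara; it does not apply.
Duty = £236,838.47 × 0% = £0.00.
Line 2 (U-849, Quenara, 3,437 kg, £815,256.40):
Base rate for U-849 is 12.5%.
Origin Quenara qualifies under the Quenania–Quenara agreement and U-849 is covered: preferential rate 5% applies instead.
The additional-duty order on U-849 targets Quenland, not Quenara; it does not apply.
Duty = £815,256.40 × 5% = £40,762.82.
Total = £0.00 + £40,762.82 = £40,762.82.

£40,762.82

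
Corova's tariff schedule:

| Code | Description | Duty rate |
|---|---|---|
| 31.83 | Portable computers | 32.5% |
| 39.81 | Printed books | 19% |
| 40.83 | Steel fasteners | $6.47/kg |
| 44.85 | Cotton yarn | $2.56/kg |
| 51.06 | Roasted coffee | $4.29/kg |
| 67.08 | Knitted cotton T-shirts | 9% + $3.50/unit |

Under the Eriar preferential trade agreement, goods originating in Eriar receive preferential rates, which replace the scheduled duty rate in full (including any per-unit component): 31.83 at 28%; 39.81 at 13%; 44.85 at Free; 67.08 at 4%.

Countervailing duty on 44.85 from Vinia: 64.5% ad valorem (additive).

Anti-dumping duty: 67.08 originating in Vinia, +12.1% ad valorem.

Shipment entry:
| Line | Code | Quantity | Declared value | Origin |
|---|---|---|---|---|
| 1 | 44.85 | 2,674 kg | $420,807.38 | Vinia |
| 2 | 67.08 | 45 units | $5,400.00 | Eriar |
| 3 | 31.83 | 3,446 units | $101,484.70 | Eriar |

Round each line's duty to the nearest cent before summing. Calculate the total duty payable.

Line 1 (44.85, Vinia, 2,674 kg, $420,807.38):
Base rate for 44.85 is $2.56/kg.
44.85 has an FTA preferential rate, but origin Vinia is not Eriar; base rate stands.
Additional duty on 44.85 from Vinia: +64.5% ad valorem. Applied ad valorem rate = 64.5%.
Duty = $420,807.38 × 64.5% + 2,674 × $2.56 = $278,266.20.
Line 2 (67.08, Eriar, 45 units, $5,400.00):
Base rate for 67.08 is 9% + $3.50/unit.
Origin Eriar qualifies under the Corova–Eriar agreement and 67.08 is covered: preferential rate 4% applies instead.
The additional-duty order on 67.08 targets Vinia, not Eriar; it does not apply.
Duty = $5,400.00 × 4% = $216.00.
Line 3 (31.83, Eriar, 3,446 units, $101,484.70):
Base rate for 31.83 is 32.5%.
Origin Eriar qualifies under the Corova–Eriar agreement and 31.83 is covered: preferential rate 28% applies instead.
Duty = $101,484.70 × 28% = $28,415.72.
Total = $278,266.20 + $216.00 + $28,415.72 = $306,897.92.

$306,897.92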